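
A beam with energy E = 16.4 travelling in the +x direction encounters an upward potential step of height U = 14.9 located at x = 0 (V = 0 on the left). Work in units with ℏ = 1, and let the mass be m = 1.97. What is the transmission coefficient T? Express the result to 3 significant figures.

On each side the TISE gives plane waves with k = √(2m(E − V))/ℏ: k₁ = √(2·1.97·16.4) = 8.038, k₂ = √(2·1.97·1.5) = 2.431.
Continuity of ψ and ψ′ at the step yields the reflection amplitude r = (k₁ − k₂)/(k₁ + k₂) = 0.5356; thus R = |r|² = 0.2869, T = 0.7131.

T = 0.713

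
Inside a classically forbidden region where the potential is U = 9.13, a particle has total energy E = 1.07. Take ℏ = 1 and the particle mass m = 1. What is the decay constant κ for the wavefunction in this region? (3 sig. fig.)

Since E < U the TISE in this region is ψ'' = κ²ψ with κ = √(2m(U − E))/ℏ.
κ = √(2 × 1 × 8.06) = 4.015.

κ = 4.01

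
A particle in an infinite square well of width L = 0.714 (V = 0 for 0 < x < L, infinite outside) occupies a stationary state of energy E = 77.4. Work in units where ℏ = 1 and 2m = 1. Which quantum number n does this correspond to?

For an infinite well E_n = n²π²ℏ²/(2mL²), so n = (L/πℏ)√(2mE).
n = (0.714/π) × √(2 × 0.5 × 77.4) = 1.999 → n = 2.

n = 2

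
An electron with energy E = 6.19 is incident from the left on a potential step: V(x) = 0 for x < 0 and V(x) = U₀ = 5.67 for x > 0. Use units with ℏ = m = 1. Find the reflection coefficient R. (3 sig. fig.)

On each side the TISE gives plane waves with k = √(2m(E − V))/ℏ: k₁ = √(2·1·6.19) = 3.519, k₂ = √(2·1·0.52) = 1.020.
Matching ψ and ψ′ at x = 0 gives r = (k₁ − k₂)/(k₁ + k₂), so R = r² = 0.3031 and T = 1 − R = 0.6969.

R = 0.303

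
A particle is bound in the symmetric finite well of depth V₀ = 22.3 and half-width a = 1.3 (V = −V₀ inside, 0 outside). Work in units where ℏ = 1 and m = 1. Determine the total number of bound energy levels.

N = 6

The dimensionless depth is z₀ = a√(2mV₀)/ℏ = 1.3 × √(44.60) = 8.682.
A new bound state (alternating even/odd) appears each time z₀ passes a multiple of π/2, so N = ⌊2z₀/π⌋ + 1 = ⌊5.527⌋ + 1 = 6.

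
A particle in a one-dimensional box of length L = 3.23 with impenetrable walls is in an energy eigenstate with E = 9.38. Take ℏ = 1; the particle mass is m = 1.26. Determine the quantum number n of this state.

From E_n = n²π²ℏ²/(2mL²) invert to n = √(2mL²E)/(πℏ).
n = (3.23/π) × √(2 × 1.26 × 9.38) = 4.999 → n = 5.

n = 5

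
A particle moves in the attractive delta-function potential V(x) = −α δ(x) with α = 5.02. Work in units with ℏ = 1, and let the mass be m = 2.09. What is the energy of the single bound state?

E = -26.3

For x ≠ 0 the bound state is ψ ∝ e^{−κ|x|}; integrating the TISE across the delta gives the cusp condition 2κ = 2mα/ℏ², so κ = 10.49.
Then E = −ℏ²κ²/(2m) = −mα²/(2ℏ²) = -26.33.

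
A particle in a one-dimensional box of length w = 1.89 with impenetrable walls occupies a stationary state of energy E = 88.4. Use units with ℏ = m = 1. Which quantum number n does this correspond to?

n = 8

From E_n = n²π²ℏ²/(2mw²) invert to n = √(2mw²E)/(πℏ).
n = (1.89/π) × √(2 × 1 × 88.4) = 7.999 → n = 8.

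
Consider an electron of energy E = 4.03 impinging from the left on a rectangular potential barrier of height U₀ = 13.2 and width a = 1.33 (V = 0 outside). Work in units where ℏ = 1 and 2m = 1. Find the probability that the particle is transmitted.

T = 0.00108

E < U₀: inside the barrier ψ ∝ e^{±κx} with κ = √(2m(U₀ − E))/ℏ = 3.028.
κa = 4.028, sinh(κa) = 28.05.
The exact tunnelling result is T⁻¹ = 1 + U₀² sinh²(κa) / [4E(U₀ − E)] = 928.5, so T = 0.00108.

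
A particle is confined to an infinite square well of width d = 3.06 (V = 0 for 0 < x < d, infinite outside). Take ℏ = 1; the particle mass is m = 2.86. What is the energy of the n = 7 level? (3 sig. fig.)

The infinite-well eigenfunctions ψ_n = √(2/d) sin(nπx/d) vanish at both walls, giving E_n = n²π²ℏ²/(2md²).
E_7 = 7² × π² / (2 × 2.86 × 3.06²) = 9.029.

E = 9.03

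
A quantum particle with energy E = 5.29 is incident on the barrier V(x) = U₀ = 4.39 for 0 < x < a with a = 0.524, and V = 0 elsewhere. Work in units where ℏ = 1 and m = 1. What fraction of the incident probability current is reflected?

R = 0.297

E > U₀: inside the barrier k₂ = √(2m(E − U₀))/ℏ = 1.342, k₂a = 0.7030.
Matching at both interfaces gives T⁻¹ = 1 + U₀² sin²(k₂a) / [4E(E − U₀)] = 1.423, hence T = 0.703.
R = 1 − T = 0.297.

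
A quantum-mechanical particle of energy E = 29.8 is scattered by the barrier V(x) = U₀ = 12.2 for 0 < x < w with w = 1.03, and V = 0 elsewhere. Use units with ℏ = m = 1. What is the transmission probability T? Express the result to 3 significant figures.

E > U₀: inside the barrier k₂ = √(2m(E − U₀))/ℏ = 5.933, k₂w = 6.111.
Matching at both interfaces gives T⁻¹ = 1 + U₀² sin²(k₂w) / [4E(E − U₀)] = 1.002, hence T = 0.998.

T = 0.998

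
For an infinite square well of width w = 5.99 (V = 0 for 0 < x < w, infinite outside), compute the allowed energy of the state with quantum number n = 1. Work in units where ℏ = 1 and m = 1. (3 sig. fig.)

E = 0.138

The infinite-well eigenfunctions ψ_n = √(2/w) sin(nπx/w) vanish at both walls, giving E_n = n²π²ℏ²/(2mw²).
E_1 = 1² × π² / (2 × 1 × 5.99²) = 0.1375.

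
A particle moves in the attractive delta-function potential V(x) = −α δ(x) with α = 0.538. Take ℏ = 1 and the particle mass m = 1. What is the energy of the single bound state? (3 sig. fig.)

E = -0.145

The bound state is ψ(x) = √κ e^{−κ|x|}. The derivative jump ψ'(0⁺) − ψ'(0⁻) = −(2mα/ℏ²)ψ(0) fixes κ = mα/ℏ² = 0.5380.
Then E = −ℏ²κ²/(2m) = −mα²/(2ℏ²) = -0.1447.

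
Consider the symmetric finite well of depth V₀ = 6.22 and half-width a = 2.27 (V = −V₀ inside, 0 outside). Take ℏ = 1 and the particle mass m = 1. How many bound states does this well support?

N = 6

Define the well-strength parameter z₀ = (a/ℏ)√(2mV₀) = 2.27 × √(2·1·6.22) = 8.006.
A new bound state (alternating even/odd) appears each time z₀ passes a multiple of π/2, so N = ⌊2z₀/π⌋ + 1 = ⌊5.097⌋ + 1 = 6.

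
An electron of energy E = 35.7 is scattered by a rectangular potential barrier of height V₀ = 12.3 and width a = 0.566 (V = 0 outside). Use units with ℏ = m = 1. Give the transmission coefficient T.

T = 0.980

Above the barrier the interior wavenumber is k₂ = √(2m(E − V₀))/ℏ = 6.841, giving phase k₂a = 3.872.
T = [1 + V₀² sin²(k₂a) / (4E(E − V₀))]⁻¹ = 1/1.020 = 0.980.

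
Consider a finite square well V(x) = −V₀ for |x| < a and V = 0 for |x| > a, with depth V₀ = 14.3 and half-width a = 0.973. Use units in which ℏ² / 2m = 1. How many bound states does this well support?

N = 3

The dimensionless depth is z₀ = a√(2mV₀)/ℏ = 0.973 × √(14.30) = 3.679.
The even/odd transcendental equations gain one root per π/2 in z₀, giving N = 1 + ⌊2z₀/π⌋ = 1 + ⌊2.342⌋ = 3.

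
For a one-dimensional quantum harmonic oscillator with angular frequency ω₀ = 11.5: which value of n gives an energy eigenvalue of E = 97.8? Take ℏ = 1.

n = 8

Invert E_n = (n + ½)ℏω₀: n = E/ℏω₀ − ½ = 8.004, so n = 8.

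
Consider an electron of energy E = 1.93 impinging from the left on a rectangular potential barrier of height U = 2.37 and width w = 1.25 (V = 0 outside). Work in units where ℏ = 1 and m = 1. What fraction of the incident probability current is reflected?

Since E < U the interior solution is evanescent with decay constant κ = √(2m(U − E))/ℏ = 0.9381.
κw = 1.173, sinh(κw) = 1.460.
The exact tunnelling result is T⁻¹ = 1 + U² sinh²(κw) / [4E(U − E)] = 4.527, so T = 0.221.
R = 1 − T = 0.779.

R = 0.779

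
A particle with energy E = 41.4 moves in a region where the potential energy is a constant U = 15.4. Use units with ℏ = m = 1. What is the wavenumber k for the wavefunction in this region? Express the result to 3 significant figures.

With E > U the solution is oscillatory, ψ ∝ e^{±ikx} with k = √(2m(E − U))/ℏ.
k = √(2 × 1 × 26) = 7.211.

k = 7.21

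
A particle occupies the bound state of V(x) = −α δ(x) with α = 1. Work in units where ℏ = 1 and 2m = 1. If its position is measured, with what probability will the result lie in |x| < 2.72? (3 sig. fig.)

The normalised bound state is ψ = √κ e^{−κ|x|} with κ = mα/ℏ² = 0.5000.
P(|x| < d) = ∫_{−d}^{d} κ e^{−2κ|x|} dx = 1 − e^{−2κd} = 1 − e^{−2.720} = 0.9341.

P = 0.934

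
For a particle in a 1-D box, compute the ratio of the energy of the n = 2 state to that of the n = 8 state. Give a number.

E_n = n²π²ℏ²/(2mL²) so the ratio is n₂²/n₁² = 4/64 = 0.0625.

0.0625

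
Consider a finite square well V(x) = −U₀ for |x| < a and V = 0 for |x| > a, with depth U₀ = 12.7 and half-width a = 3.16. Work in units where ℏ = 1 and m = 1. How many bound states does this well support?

Define the well-strength parameter z₀ = (a/ℏ)√(2mU₀) = 3.16 × √(2·1·12.7) = 15.93.
A new bound state (alternating even/odd) appears each time z₀ passes a multiple of π/2, so N = ⌊2z₀/π⌋ + 1 = ⌊10.14⌋ + 1 = 11.

N = 11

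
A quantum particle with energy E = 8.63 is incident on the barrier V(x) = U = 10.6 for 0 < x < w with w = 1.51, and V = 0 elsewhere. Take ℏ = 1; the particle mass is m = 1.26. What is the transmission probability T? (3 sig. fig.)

Since E < U the interior solution is evanescent with decay constant κ = √(2m(U − E))/ℏ = 2.228.
κw = 3.364, sinh(κw) = 14.44.
Matching ψ, ψ′ at both faces gives T = [1 + U² sinh²(κw) / (4E(U − E))]⁻¹ = 1/345.6 = 0.00289.

T = 0.00289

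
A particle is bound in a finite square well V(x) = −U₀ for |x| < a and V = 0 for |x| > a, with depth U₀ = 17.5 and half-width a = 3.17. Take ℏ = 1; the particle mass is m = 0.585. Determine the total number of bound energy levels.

N = 10

The dimensionless depth is z₀ = a√(2mU₀)/ℏ = 3.17 × √(20.48) = 14.34.
The even/odd transcendental equations gain one root per π/2 in z₀, giving N = 1 + ⌊2z₀/π⌋ = 1 + ⌊9.132⌋ = 10.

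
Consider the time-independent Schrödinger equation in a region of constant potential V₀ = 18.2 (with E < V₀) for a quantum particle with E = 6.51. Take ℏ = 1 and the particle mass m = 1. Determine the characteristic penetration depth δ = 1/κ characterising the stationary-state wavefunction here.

Since E < V₀ the TISE in this region is ψ'' = κ²ψ with κ = √(2m(V₀ − E))/ℏ.
κ = √(2 × 1 × 11.69) = 4.835. The penetration depth is δ = 1/κ = 0.207.

δ = 0.207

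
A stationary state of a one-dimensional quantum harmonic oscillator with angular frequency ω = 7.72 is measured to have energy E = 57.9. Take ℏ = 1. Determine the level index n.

n = 7

Invert E_n = (n + ½)ℏω: n = E/ℏω − ½ = 7.000, so n = 7.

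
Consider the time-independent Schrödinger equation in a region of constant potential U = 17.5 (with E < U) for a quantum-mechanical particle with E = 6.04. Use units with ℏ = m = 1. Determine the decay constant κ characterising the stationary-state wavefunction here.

Since E < U the TISE in this region is ψ'' = κ²ψ with κ = √(2m(U − E))/ℏ.
κ = √(2 × 1 × 11.46) = 4.787.

κ = 4.79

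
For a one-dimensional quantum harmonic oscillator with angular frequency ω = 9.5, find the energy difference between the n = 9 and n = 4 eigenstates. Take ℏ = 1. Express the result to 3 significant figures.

E_n = ℏω(n + ½), so ΔE = (9 − 4) ℏω = 5 × 9.5 = 47.50.

ΔE = 47.5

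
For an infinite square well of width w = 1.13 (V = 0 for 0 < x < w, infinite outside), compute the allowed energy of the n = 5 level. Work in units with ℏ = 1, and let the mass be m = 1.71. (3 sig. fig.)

The infinite-well eigenfunctions ψ_n = √(2/w) sin(nπx/w) vanish at both walls, giving E_n = n²π²ℏ²/(2mw²).
E_5 = 5² × π² / (2 × 1.71 × 1.13²) = 56.50.

E = 56.5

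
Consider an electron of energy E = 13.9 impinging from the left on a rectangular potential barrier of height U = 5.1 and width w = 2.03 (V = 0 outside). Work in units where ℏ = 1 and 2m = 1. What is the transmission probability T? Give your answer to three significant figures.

T = 0.996

E > U: inside the barrier k₂ = √(2m(E − U))/ℏ = 2.966, k₂w = 6.022.
Matching at both interfaces gives T⁻¹ = 1 + U² sin²(k₂w) / [4E(E − U)] = 1.004, hence T = 0.996.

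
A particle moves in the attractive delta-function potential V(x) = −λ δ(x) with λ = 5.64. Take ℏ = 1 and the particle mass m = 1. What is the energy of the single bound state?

E = -15.9

For x ≠ 0 the bound state is ψ ∝ e^{−κ|x|}; integrating the TISE across the delta gives the cusp condition 2κ = 2mλ/ℏ², so κ = 5.640.
Then E = −ℏ²κ²/(2m) = −mλ²/(2ℏ²) = -15.90.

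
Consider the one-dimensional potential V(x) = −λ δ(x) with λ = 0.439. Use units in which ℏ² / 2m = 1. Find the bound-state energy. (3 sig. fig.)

E = -0.0482

The bound state is ψ(x) = √κ e^{−κ|x|}. The derivative jump ψ'(0⁺) − ψ'(0⁻) = −(2mλ/ℏ²)ψ(0) fixes κ = mλ/ℏ² = 0.2195.
Then E = −ℏ²κ²/(2m) = −mλ²/(2ℏ²) = -0.04818.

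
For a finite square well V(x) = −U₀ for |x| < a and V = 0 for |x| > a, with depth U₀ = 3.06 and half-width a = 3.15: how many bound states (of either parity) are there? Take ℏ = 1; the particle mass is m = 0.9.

N = 5

The dimensionless depth is z₀ = a√(2mU₀)/ℏ = 3.15 × √(5.508) = 7.393.
The even/odd transcendental equations gain one root per π/2 in z₀, giving N = 1 + ⌊2z₀/π⌋ = 1 + ⌊4.706⌋ = 5.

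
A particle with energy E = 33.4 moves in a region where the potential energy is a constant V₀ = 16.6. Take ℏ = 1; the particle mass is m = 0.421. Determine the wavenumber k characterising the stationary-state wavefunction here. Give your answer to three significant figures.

k = 3.76

With E > V₀ the solution is oscillatory, ψ ∝ e^{±ikx} with k = √(2m(E − V₀))/ℏ.
k = √(2 × 0.421 × 16.8) = 3.761.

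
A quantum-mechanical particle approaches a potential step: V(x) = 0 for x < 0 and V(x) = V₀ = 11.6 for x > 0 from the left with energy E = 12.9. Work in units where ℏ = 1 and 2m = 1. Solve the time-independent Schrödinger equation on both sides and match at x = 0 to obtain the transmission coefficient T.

T = 0.732

The wavenumbers are k₁ = √(2mE)/ℏ = 3.592 on the left and k₂ = √(2m(E − V₀))/ℏ = 1.140 on the right.
Continuity of ψ and ψ′ at the step yields the reflection amplitude r = (k₁ − k₂)/(k₁ + k₂) = 0.5181; thus R = |r|² = 0.2684, T = 0.7316.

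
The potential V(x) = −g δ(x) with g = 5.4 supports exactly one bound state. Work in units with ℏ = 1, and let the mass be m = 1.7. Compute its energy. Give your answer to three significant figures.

E = -24.8

The bound state is ψ(x) = √κ e^{−κ|x|}. The derivative jump ψ'(0⁺) − ψ'(0⁻) = −(2mg/ℏ²)ψ(0) fixes κ = mg/ℏ² = 9.180.
Then E = −ℏ²κ²/(2m) = −mg²/(2ℏ²) = -24.79.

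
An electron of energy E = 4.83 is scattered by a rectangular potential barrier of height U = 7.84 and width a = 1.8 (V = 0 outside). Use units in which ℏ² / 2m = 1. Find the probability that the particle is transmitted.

E < U: inside the barrier ψ ∝ e^{±κx} with κ = √(2m(U − E))/ℏ = 1.735.
κa = 3.123, sinh(κa) = 11.33.
The exact tunnelling result is T⁻¹ = 1 + U² sinh²(κa) / [4E(U − E)] = 136.8, so T = 0.00731.

T = 0.00731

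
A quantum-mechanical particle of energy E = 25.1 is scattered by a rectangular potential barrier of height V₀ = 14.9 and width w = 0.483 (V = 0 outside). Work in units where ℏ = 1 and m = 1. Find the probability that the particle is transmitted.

T = 0.873

E > V₀: inside the barrier k₂ = √(2m(E − V₀))/ℏ = 4.517, k₂w = 2.182.
T = [1 + V₀² sin²(k₂w) / (4E(E − V₀))]⁻¹ = 1/1.145 = 0.873.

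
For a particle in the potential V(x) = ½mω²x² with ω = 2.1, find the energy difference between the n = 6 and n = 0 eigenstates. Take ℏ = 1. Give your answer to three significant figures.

E_n = ℏω(n + ½), so ΔE = (6 − 0) ℏω = 6 × 2.1 = 12.60.

ΔE = 12.6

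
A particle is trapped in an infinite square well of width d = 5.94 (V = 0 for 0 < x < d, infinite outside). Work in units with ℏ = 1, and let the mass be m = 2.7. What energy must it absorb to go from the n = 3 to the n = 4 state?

E_n = n²π²ℏ²/(2md²), so ΔE = (4² − 3²) π²ℏ²/(2md²).
ΔE = 7 × π² / (2 × 2.7 × 5.94²) = 0.3626.

ΔE = 0.363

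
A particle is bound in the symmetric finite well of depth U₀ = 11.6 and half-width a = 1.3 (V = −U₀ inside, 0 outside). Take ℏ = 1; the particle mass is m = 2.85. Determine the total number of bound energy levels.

Define the well-strength parameter z₀ = (a/ℏ)√(2mU₀) = 1.3 × √(2·2.85·11.6) = 10.57.
A new bound state (alternating even/odd) appears each time z₀ passes a multiple of π/2, so N = ⌊2z₀/π⌋ + 1 = ⌊6.730⌋ + 1 = 7.

N = 7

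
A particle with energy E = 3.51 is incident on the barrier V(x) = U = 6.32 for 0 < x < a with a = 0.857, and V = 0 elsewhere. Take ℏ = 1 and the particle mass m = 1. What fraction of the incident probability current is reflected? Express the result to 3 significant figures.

R = 0.934

Since E < U the interior solution is evanescent with decay constant κ = √(2m(U − E))/ℏ = 2.371.
κa = 2.032, sinh(κa) = 3.748.
The exact tunnelling result is T⁻¹ = 1 + U² sinh²(κa) / [4E(U − E)] = 15.22, so T = 0.0657.
R = 1 − T = 0.934.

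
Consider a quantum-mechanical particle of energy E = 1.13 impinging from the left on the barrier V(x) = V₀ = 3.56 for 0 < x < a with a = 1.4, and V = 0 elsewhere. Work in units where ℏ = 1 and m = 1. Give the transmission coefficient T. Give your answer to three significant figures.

Since E < V₀ the interior solution is evanescent with decay constant κ = √(2m(V₀ − E))/ℏ = 2.205.
κa = 3.086, sinh(κa) = 10.93.
Matching ψ, ψ′ at both faces gives T = [1 + V₀² sinh²(κa) / (4E(V₀ − E))]⁻¹ = 1/138.7 = 0.00721.

T = 0.00721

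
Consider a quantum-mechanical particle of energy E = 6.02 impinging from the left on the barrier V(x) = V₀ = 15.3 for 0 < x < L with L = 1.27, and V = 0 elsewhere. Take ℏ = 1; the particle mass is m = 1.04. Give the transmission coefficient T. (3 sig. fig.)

E < V₀: inside the barrier ψ ∝ e^{±κx} with κ = √(2m(V₀ − E))/ℏ = 4.393.
κL = 5.580, sinh(κL) = 132.5.
Matching ψ, ψ′ at both faces gives T = [1 + V₀² sinh²(κL) / (4E(V₀ − E))]⁻¹ = 1/18390 = 0.0000544.

T = 0.0000544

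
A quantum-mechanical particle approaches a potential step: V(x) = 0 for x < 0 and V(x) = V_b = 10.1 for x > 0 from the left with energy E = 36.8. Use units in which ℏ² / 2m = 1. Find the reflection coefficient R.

R = 0.00641

On each side the TISE gives plane waves with k = √(2m(E − V))/ℏ: k₁ = √(2·½·36.8) = 6.066, k₂ = √(2·½·26.7) = 5.167.
Continuity of ψ and ψ′ at the step yields the reflection amplitude r = (k₁ − k₂)/(k₁ + k₂) = 0.08004; thus R = |r|² = 0.006406, T = 0.9936.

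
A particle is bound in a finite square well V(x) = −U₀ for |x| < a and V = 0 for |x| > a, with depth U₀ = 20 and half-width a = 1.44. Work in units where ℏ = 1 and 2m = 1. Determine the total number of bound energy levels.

N = 5

The dimensionless depth is z₀ = a√(2mU₀)/ℏ = 1.44 × √(20.00) = 6.440.
The even/odd transcendental equations gain one root per π/2 in z₀, giving N = 1 + ⌊2z₀/π⌋ = 1 + ⌊4.100⌋ = 5.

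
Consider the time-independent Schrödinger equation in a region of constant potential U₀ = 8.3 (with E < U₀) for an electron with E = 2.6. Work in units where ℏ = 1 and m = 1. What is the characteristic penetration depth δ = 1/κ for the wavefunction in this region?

Since E < U₀ the TISE in this region is ψ'' = κ²ψ with κ = √(2m(U₀ − E))/ℏ.
κ = √(2 × 1 × 5.7) = 3.376. The penetration depth is δ = 1/κ = 0.296.

δ = 0.296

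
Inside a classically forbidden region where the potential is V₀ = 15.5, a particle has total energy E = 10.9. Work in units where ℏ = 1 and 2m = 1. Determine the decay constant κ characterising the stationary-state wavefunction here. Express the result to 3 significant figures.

κ = 2.14

Since E < V₀ the TISE in this region is ψ'' = κ²ψ with κ = √(2m(V₀ − E))/ℏ.
κ = √(2 × 0.5 × 4.6) = 2.145.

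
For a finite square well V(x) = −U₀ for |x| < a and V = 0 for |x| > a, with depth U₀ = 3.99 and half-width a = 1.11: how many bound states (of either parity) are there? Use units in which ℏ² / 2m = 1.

N = 2

The dimensionless depth is z₀ = a√(2mU₀)/ℏ = 1.11 × √(3.990) = 2.217.
A new bound state (alternating even/odd) appears each time z₀ passes a multiple of π/2, so N = ⌊2z₀/π⌋ + 1 = ⌊1.412⌋ + 1 = 2.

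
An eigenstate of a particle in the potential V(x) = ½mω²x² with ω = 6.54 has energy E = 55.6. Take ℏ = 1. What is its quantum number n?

E_n = ℏω(n + ½) ⇒ n = E/(ℏω) − ½ = 55.6/6.54 − 0.5 = 8.002 → n = 8.

n = 8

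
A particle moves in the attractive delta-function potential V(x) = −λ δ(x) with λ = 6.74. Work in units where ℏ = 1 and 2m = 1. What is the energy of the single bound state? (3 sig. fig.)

E = -11.4

For x ≠ 0 the bound state is ψ ∝ e^{−κ|x|}; integrating the TISE across the delta gives the cusp condition 2κ = 2mλ/ℏ², so κ = 3.370.
Then E = −ℏ²κ²/(2m) = −mλ²/(2ℏ²) = -11.36.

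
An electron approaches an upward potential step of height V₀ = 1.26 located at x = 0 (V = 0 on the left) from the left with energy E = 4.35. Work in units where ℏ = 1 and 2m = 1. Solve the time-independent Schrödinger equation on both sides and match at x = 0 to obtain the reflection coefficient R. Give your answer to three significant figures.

R = 0.00727

The wavenumbers are k₁ = √(2mE)/ℏ = 2.086 on the left and k₂ = √(2m(E − V₀))/ℏ = 1.758 on the right.
Continuity of ψ and ψ′ at the step yields the reflection amplitude r = (k₁ − k₂)/(k₁ + k₂) = 0.08529; thus R = |r|² = 0.007275, T = 0.9927.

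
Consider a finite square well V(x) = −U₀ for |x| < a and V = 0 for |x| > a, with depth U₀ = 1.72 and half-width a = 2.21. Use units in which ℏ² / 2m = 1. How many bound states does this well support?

N = 2

Define the well-strength parameter z₀ = (a/ℏ)√(2mU₀) = 2.21 × √(2·0.5·1.72) = 2.898.
A new bound state (alternating even/odd) appears each time z₀ passes a multiple of π/2, so N = ⌊2z₀/π⌋ + 1 = ⌊1.845⌋ + 1 = 2.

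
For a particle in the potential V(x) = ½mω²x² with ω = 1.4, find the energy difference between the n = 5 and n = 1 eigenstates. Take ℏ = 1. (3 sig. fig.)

E_n = ℏω(n + ½), so ΔE = (5 − 1) ℏω = 4 × 1.4 = 5.600.

ΔE = 5.60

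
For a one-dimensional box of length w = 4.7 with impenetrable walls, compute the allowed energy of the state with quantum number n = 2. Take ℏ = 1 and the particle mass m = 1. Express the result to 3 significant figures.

Requiring ψ(0) = ψ(w) = 0 quantises k = nπ/w, hence E_n = ℏ²k²/2m = n²π²ℏ²/(2mw²).
E_2 = 2² × π² / (2 × 1 × 4.7²) = 0.8936.

E = 0.894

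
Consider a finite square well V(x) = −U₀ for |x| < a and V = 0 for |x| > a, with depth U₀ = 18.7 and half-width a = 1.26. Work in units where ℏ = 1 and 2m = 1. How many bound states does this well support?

Define the well-strength parameter z₀ = (a/ℏ)√(2mU₀) = 1.26 × √(2·0.5·18.7) = 5.449.
The even/odd transcendental equations gain one root per π/2 in z₀, giving N = 1 + ⌊2z₀/π⌋ = 1 + ⌊3.469⌋ = 4.

N = 4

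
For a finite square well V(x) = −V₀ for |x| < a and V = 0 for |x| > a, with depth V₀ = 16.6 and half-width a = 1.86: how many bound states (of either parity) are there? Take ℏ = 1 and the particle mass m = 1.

N = 7

Define the well-strength parameter z₀ = (a/ℏ)√(2mV₀) = 1.86 × √(2·1·16.6) = 10.72.
A new bound state (alternating even/odd) appears each time z₀ passes a multiple of π/2, so N = ⌊2z₀/π⌋ + 1 = ⌊6.823⌋ + 1 = 7.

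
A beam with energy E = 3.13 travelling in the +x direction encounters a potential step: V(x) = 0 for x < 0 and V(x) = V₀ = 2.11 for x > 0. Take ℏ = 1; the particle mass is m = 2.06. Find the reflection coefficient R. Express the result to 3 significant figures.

R = 0.0746

The wavenumbers are k₁ = √(2mE)/ℏ = 3.591 on the left and k₂ = √(2m(E − V₀))/ℏ = 2.050 on the right.
Matching ψ and ψ′ at x = 0 gives r = (k₁ − k₂)/(k₁ + k₂), so R = r² = 0.07463 and T = 1 − R = 0.9254.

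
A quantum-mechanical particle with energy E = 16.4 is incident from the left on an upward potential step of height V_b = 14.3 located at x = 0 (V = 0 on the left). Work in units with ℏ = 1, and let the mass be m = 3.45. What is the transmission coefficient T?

T = 0.776

On each side the TISE gives plane waves with k = √(2m(E − V))/ℏ: k₁ = √(2·3.45·16.4) = 10.64, k₂ = √(2·3.45·2.1) = 3.807.
Continuity of ψ and ψ′ at the step yields the reflection amplitude r = (k₁ − k₂)/(k₁ + k₂) = 0.4729; thus R = |r|² = 0.2237, T = 0.7763.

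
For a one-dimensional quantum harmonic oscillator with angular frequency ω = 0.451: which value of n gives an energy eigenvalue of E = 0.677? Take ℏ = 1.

n = 1

Invert E_n = (n + ½)ℏω: n = E/ℏω − ½ = 1.001, so n = 1.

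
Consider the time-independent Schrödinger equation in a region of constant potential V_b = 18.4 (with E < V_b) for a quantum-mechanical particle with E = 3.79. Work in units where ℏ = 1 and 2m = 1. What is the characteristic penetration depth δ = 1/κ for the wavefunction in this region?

δ = 0.262

Since E < V_b the TISE in this region is ψ'' = κ²ψ with κ = √(2m(V_b − E))/ℏ.
κ = √(2 × 0.5 × 14.61) = 3.822. The penetration depth is δ = 1/κ = 0.262.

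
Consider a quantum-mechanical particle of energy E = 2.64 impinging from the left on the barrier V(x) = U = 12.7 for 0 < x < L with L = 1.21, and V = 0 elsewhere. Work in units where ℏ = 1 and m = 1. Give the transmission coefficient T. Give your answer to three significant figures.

E < U: inside the barrier ψ ∝ e^{±κx} with κ = √(2m(U − E))/ℏ = 4.486.
κL = 5.427, sinh(κL) = 113.8.
Matching ψ, ψ′ at both faces gives T = [1 + U² sinh²(κL) / (4E(U − E))]⁻¹ = 1/19660 = 0.0000509.

T = 0.0000509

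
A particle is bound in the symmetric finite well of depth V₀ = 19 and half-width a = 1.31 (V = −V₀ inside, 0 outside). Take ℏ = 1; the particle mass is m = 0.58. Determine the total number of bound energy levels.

N = 4

Define the well-strength parameter z₀ = (a/ℏ)√(2mV₀) = 1.31 × √(2·0.58·19) = 6.150.
The even/odd transcendental equations gain one root per π/2 in z₀, giving N = 1 + ⌊2z₀/π⌋ = 1 + ⌊3.915⌋ = 4.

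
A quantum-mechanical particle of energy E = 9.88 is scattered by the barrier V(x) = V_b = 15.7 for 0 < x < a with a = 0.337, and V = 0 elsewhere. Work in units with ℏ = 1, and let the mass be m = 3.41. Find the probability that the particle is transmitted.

T = 0.0521

Since E < V_b the interior solution is evanescent with decay constant κ = √(2m(V_b − E))/ℏ = 6.300.
κa = 2.123, sinh(κa) = 4.119.
Matching ψ, ψ′ at both faces gives T = [1 + V_b² sinh²(κa) / (4E(V_b − E))]⁻¹ = 1/19.18 = 0.0521.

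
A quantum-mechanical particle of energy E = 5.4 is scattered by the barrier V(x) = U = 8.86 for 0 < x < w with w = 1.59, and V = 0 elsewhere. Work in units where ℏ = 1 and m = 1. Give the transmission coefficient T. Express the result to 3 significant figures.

T = 0.000886

Since E < U the interior solution is evanescent with decay constant κ = √(2m(U − E))/ℏ = 2.631.
κw = 4.183, sinh(κw) = 32.76.
Matching ψ, ψ′ at both faces gives T = [1 + U² sinh²(κw) / (4E(U − E))]⁻¹ = 1/1128 = 0.000886.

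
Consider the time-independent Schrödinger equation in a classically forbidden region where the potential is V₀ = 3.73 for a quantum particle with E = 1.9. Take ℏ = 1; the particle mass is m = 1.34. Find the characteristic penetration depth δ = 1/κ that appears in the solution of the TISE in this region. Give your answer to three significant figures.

Since E < V₀ the TISE in this region is ψ'' = κ²ψ with κ = √(2m(V₀ − E))/ℏ.
κ = √(2 × 1.34 × 1.83) = 2.215. The penetration depth is δ = 1/κ = 0.452.

δ = 0.452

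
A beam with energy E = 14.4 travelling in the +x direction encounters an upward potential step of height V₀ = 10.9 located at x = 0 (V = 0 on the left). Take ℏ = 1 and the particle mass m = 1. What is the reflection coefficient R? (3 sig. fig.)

R = 0.115

On each side the TISE gives plane waves with k = √(2m(E − V))/ℏ: k₁ = √(2·1·14.4) = 5.367, k₂ = √(2·1·3.5) = 2.646.
Matching ψ and ψ′ at x = 0 gives r = (k₁ − k₂)/(k₁ + k₂), so R = r² = 0.1153 and T = 1 − R = 0.8847.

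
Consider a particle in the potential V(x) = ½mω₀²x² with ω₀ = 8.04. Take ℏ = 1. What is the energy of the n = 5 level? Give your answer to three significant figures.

E = 44.2

The oscillator eigenvalues are E_n = ℏω₀(n + ½), so E_5 = 8.04 × 5.5 = 44.22.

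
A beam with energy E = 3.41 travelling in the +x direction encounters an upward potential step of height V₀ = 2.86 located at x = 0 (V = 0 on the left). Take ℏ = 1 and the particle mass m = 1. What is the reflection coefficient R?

R = 0.182

The wavenumbers are k₁ = √(2mE)/ℏ = 2.612 on the left and k₂ = √(2m(E − V₀))/ℏ = 1.049 on the right.
Matching ψ and ψ′ at x = 0 gives r = (k₁ − k₂)/(k₁ + k₂), so R = r² = 0.1823 and T = 1 − R = 0.8177.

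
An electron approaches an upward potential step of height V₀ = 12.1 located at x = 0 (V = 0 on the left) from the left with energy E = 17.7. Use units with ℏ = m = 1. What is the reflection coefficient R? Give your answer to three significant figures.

R = 0.0784

The wavenumbers are k₁ = √(2mE)/ℏ = 5.950 on the left and k₂ = √(2m(E − V₀))/ℏ = 3.347 on the right.
Continuity of ψ and ψ′ at the step yields the reflection amplitude r = (k₁ − k₂)/(k₁ + k₂) = 0.2800; thus R = |r|² = 0.07841, T = 0.9216.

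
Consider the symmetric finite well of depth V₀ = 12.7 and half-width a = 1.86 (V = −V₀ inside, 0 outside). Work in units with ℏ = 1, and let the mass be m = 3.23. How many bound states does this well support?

N = 11

Define the well-strength parameter z₀ = (a/ℏ)√(2mV₀) = 1.86 × √(2·3.23·12.7) = 16.85.
The even/odd transcendental equations gain one root per π/2 in z₀, giving N = 1 + ⌊2z₀/π⌋ = 1 + ⌊10.73⌋ = 11.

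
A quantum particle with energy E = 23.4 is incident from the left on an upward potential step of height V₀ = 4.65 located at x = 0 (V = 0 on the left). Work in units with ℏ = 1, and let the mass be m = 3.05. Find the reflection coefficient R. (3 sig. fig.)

The wavenumbers are k₁ = √(2mE)/ℏ = 11.95 on the left and k₂ = √(2m(E − V₀))/ℏ = 10.69 on the right.
Continuity of ψ and ψ′ at the step yields the reflection amplitude r = (k₁ − k₂)/(k₁ + k₂) = 0.05533; thus R = |r|² = 0.003061, T = 0.9969.

R = 0.00306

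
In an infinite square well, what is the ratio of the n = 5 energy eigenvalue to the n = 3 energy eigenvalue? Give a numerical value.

Since E_n ∝ n², the ratio is (5/3)² = 2.77778.

2.77778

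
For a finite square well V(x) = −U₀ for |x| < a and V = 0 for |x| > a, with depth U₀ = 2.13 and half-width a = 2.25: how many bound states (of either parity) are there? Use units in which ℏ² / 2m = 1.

Define the well-strength parameter z₀ = (a/ℏ)√(2mU₀) = 2.25 × √(2·0.5·2.13) = 3.284.
The even/odd transcendental equations gain one root per π/2 in z₀, giving N = 1 + ⌊2z₀/π⌋ = 1 + ⌊2.091⌋ = 3.

N = 3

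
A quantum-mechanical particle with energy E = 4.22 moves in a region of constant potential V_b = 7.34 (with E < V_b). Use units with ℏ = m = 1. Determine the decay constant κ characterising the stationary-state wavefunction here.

Since E < V_b the TISE in this region is ψ'' = κ²ψ with κ = √(2m(V_b − E))/ℏ.
κ = √(2 × 1 × 3.12) = 2.498.

κ = 2.50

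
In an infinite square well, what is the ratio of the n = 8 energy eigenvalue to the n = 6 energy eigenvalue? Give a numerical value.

1.77778

E_n = n²π²ℏ²/(2mL²) so the ratio is n₂²/n₁² = 64/36 = 1.77778.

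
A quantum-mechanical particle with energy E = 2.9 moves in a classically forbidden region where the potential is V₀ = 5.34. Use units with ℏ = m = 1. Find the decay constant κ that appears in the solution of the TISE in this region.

κ = 2.21

Since E < V₀ the TISE in this region is ψ'' = κ²ψ with κ = √(2m(V₀ − E))/ℏ.
κ = √(2 × 1 × 2.44) = 2.209.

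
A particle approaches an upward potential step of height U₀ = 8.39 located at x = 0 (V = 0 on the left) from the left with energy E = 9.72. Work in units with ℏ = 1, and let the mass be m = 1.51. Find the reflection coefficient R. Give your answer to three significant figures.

On each side the TISE gives plane waves with k = √(2m(E − V))/ℏ: k₁ = √(2·1.51·9.72) = 5.418, k₂ = √(2·1.51·1.33) = 2.004.
Continuity of ψ and ψ′ at the step yields the reflection amplitude r = (k₁ − k₂)/(k₁ + k₂) = 0.4600; thus R = |r|² = 0.2116, T = 0.7884.

R = 0.212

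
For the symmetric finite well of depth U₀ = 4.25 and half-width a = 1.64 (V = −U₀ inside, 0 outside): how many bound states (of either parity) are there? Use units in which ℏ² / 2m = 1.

N = 3

The dimensionless depth is z₀ = a√(2mU₀)/ℏ = 1.64 × √(4.250) = 3.381.
A new bound state (alternating even/odd) appears each time z₀ passes a multiple of π/2, so N = ⌊2z₀/π⌋ + 1 = ⌊2.152⌋ + 1 = 3.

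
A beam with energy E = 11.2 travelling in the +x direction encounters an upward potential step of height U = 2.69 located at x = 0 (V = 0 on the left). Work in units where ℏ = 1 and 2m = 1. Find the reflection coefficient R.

The wavenumbers are k₁ = √(2mE)/ℏ = 3.347 on the left and k₂ = √(2m(E − U))/ℏ = 2.917 on the right.
Matching ψ and ψ′ at x = 0 gives r = (k₁ − k₂)/(k₁ + k₂), so R = r² = 0.004701 and T = 1 − R = 0.9953.

R = 0.00470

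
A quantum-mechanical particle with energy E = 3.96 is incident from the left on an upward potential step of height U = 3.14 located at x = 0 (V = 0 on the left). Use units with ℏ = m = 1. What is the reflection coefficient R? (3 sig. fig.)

On each side the TISE gives plane waves with k = √(2m(E − V))/ℏ: k₁ = √(2·1·3.96) = 2.814, k₂ = √(2·1·0.82) = 1.281.
Matching ψ and ψ′ at x = 0 gives r = (k₁ − k₂)/(k₁ + k₂), so R = r² = 0.1403 and T = 1 − R = 0.8597.

R = 0.140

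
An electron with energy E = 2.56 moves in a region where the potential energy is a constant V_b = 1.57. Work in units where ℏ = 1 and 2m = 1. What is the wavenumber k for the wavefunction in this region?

With E > V_b the solution is oscillatory, ψ ∝ e^{±ikx} with k = √(2m(E − V_b))/ℏ.
k = √(2 × 0.5 × 0.99) = 0.9950.

k = 0.995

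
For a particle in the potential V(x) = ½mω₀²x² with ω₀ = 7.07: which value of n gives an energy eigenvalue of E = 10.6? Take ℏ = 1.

n = 1

Invert E_n = (n + ½)ℏω₀: n = E/ℏω₀ − ½ = 0.999, so n = 1.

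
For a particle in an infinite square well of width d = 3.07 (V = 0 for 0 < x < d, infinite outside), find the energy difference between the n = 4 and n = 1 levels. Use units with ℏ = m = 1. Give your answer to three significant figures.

ΔE = 7.85

E_n = n²π²ℏ²/(2md²), so ΔE = (4² − 1²) π²ℏ²/(2md²).
ΔE = 15 × π² / (2 × 1 × 3.07²) = 7.854.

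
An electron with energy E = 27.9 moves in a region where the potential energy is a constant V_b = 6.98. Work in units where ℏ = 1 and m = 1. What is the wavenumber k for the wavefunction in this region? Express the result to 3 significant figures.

k = 6.47

With E > V_b the solution is oscillatory, ψ ∝ e^{±ikx} with k = √(2m(E − V_b))/ℏ.
k = √(2 × 1 × 20.92) = 6.468.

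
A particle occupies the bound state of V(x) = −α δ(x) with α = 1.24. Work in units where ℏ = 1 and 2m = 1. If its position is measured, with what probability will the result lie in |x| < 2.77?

The normalised bound state is ψ = √κ e^{−κ|x|} with κ = mα/ℏ² = 0.6200.
P(|x| < d) = ∫_{−d}^{d} κ e^{−2κ|x|} dx = 1 − e^{−2κd} = 1 − e^{−3.435} = 0.9678.

P = 0.968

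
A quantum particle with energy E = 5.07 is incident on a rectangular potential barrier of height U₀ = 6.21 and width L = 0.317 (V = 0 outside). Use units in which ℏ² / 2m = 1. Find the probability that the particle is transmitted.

E < U₀: inside the barrier ψ ∝ e^{±κx} with κ = √(2m(U₀ − E))/ℏ = 1.068.
κL = 0.3385, sinh(κL) = 0.3450.
The exact tunnelling result is T⁻¹ = 1 + U₀² sinh²(κL) / [4E(U₀ − E)] = 1.198, so T = 0.834.

T = 0.834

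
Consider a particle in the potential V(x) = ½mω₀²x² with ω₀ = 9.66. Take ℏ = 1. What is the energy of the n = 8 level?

The oscillator eigenvalues are E_n = ℏω₀(n + ½), so E_8 = 9.66 × 8.5 = 82.11.

E = 82.1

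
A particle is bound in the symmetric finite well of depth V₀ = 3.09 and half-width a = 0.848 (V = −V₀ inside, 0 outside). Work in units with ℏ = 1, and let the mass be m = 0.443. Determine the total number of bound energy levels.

The dimensionless depth is z₀ = a√(2mV₀)/ℏ = 0.848 × √(2.738) = 1.403.
A new bound state (alternating even/odd) appears each time z₀ passes a multiple of π/2, so N = ⌊2z₀/π⌋ + 1 = ⌊0.8932⌋ + 1 = 1.

N = 1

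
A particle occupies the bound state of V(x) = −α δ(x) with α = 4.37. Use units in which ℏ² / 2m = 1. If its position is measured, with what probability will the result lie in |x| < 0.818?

The normalised bound state is ψ = √κ e^{−κ|x|} with κ = mα/ℏ² = 2.185.
P(|x| < d) = ∫_{−d}^{d} κ e^{−2κ|x|} dx = 1 − e^{−2κd} = 1 − e^{−3.575} = 0.9720.

P = 0.972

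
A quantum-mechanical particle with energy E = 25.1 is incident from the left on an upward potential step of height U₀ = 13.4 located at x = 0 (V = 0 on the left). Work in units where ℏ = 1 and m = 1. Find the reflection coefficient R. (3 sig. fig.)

R = 0.0355

On each side the TISE gives plane waves with k = √(2m(E − V))/ℏ: k₁ = √(2·1·25.1) = 7.085, k₂ = √(2·1·11.7) = 4.837.
Continuity of ψ and ψ′ at the step yields the reflection amplitude r = (k₁ − k₂)/(k₁ + k₂) = 0.1885; thus R = |r|² = 0.03555, T = 0.9645.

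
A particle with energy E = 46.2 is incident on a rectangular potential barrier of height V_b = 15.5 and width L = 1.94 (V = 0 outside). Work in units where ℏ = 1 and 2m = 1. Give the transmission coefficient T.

E > V_b: inside the barrier k₂ = √(2m(E − V_b))/ℏ = 5.541, k₂L = 10.75.
T = [1 + V_b² sin²(k₂L) / (4E(E − V_b))]⁻¹ = 1/1.040 = 0.962.

T = 0.962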